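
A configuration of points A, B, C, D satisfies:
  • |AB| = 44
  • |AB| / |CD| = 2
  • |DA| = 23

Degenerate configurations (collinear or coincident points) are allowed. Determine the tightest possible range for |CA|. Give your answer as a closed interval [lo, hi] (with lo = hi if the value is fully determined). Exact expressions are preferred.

|CA| ∈ [1, 45]  (≈ [1.0000, 45.0000])

|AB| ∈ {44}
|AD| ∈ {23}
|CD| ∈ {22}
|BD| ∈ [21, 67]
|AC| ∈ [1, 45]
|BC| ∈ [0, 89]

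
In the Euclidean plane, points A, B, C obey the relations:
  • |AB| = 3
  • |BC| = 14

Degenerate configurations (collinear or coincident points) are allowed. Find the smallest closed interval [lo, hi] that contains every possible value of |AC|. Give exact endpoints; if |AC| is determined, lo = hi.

|AC| ∈ [11, 17]  (≈ [11.0000, 17.0000])

|AB| ∈ {3}
|BC| ∈ {14}
|AC| ∈ [11, 17]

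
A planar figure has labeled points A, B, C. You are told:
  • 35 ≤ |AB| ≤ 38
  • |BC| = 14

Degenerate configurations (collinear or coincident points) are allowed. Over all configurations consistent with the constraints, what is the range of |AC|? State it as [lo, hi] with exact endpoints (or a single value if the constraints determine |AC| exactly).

|AB| ∈ [35, 38]
|BC| ∈ {14}
|AC| ∈ [21, 52]

|AC| ∈ [21, 52]  (≈ [21.0000, 52.0000])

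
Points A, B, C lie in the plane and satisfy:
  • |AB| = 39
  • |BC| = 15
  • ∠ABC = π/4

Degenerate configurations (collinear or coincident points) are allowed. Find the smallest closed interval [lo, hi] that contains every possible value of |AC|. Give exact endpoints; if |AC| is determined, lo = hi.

|AC| = 3·√(194 - 65·√(2))  (≈ 30.3098)

|AB| ∈ {39}
|BC| ∈ {15}
|AC| ∈ {3·√(194 - 65·√(2))}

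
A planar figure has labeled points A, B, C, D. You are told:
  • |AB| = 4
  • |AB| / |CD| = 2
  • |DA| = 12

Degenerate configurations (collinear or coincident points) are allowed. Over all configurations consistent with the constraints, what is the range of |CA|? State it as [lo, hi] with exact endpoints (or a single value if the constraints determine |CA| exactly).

|CA| ∈ [10, 14]  (≈ [10.0000, 14.0000])

|AB| ∈ {4}
|AD| ∈ {12}
|CD| ∈ {2}
|BD| ∈ [8, 16]
|AC| ∈ [10, 14]
|BC| ∈ [6, 18]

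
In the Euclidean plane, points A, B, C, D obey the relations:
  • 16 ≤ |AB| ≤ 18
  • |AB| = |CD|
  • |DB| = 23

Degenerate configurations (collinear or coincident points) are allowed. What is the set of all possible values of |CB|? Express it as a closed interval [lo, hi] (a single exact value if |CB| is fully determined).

|CB| ∈ [5, 41]  (≈ [5.0000, 41.0000])

|AB| ∈ [16, 18]
|BD| ∈ {23}
|CD| ∈ [16, 18]
|AD| ∈ [5, 41]
|BC| ∈ [5, 41]
|AC| ∈ [0, 59]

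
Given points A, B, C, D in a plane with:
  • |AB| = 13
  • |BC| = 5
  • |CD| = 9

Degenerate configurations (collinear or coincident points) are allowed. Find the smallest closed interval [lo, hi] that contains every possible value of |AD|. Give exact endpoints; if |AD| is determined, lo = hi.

|AB| ∈ {13}
|BC| ∈ {5}
|CD| ∈ {9}
|AC| ∈ [8, 18]
|BD| ∈ [4, 14]
|AD| ∈ [0, 27]

|AD| ∈ [0, 27]  (≈ [0.0000, 27.0000])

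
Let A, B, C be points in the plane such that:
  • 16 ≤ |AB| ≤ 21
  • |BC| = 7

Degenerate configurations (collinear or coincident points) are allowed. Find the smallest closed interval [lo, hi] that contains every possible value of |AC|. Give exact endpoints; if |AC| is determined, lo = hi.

|AC| ∈ [9, 28]  (≈ [9.0000, 28.0000])

|AB| ∈ [16, 21]
|BC| ∈ {7}
|AC| ∈ [9, 28]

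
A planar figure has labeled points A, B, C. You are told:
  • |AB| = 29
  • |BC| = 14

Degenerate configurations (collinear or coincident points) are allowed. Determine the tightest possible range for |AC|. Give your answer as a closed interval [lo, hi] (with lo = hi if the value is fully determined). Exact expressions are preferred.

|AB| ∈ {29}
|BC| ∈ {14}
|AC| ∈ [15, 43]

|AC| ∈ [15, 43]  (≈ [15.0000, 43.0000])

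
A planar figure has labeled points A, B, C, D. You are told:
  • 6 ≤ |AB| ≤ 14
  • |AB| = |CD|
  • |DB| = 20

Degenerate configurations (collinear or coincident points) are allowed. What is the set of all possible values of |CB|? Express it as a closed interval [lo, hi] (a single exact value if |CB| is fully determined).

|CB| ∈ [6, 34]  (≈ [6.0000, 34.0000])

|AB| ∈ [6, 14]
|BD| ∈ {20}
|CD| ∈ [6, 14]
|AD| ∈ [6, 34]
|BC| ∈ [6, 34]
|AC| ∈ [0, 48]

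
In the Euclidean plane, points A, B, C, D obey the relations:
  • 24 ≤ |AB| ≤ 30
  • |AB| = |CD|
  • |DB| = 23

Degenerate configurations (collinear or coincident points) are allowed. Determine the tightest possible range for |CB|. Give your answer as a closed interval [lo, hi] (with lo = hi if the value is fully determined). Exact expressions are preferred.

|AB| ∈ [24, 30]
|BD| ∈ {23}
|CD| ∈ [24, 30]
|AD| ∈ [1, 53]
|BC| ∈ [1, 53]
|AC| ∈ [0, 83]

|CB| ∈ [1, 53]  (≈ [1.0000, 53.0000])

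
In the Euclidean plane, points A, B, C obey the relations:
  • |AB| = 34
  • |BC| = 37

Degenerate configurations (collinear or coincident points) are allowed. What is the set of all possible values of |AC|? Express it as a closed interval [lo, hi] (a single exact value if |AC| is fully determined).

|AC| ∈ [3, 71]  (≈ [3.0000, 71.0000])

|AB| ∈ {34}
|BC| ∈ {37}
|AC| ∈ [3, 71]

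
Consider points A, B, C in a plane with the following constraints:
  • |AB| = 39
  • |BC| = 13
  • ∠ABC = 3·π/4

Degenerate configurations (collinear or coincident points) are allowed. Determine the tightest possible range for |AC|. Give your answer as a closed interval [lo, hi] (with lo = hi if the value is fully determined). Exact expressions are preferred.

|AC| = 13·√(3·√(2) + 10)  (≈ 49.0613)

|AB| ∈ {39}
|BC| ∈ {13}
|AC| ∈ {13·√(3·√(2) + 10)}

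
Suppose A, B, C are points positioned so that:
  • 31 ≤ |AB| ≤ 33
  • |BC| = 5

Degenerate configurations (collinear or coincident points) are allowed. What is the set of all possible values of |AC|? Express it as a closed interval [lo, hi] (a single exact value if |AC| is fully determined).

|AC| ∈ [26, 38]  (≈ [26.0000, 38.0000])

|AB| ∈ [31, 33]
|BC| ∈ {5}
|AC| ∈ [26, 38]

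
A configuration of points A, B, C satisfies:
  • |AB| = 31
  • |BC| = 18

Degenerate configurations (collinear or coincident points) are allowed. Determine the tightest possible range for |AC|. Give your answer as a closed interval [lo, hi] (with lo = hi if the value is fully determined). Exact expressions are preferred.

|AC| ∈ [13, 49]  (≈ [13.0000, 49.0000])

|AB| ∈ {31}
|BC| ∈ {18}
|AC| ∈ [13, 49]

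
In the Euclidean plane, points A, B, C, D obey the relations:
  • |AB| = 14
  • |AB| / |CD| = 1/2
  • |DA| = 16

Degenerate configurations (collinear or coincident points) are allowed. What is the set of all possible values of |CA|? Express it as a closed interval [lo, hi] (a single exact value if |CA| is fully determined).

|AB| ∈ {14}
|AD| ∈ {16}
|CD| ∈ {28}
|BD| ∈ [2, 30]
|AC| ∈ [12, 44]
|BC| ∈ [0, 58]

|CA| ∈ [12, 44]  (≈ [12.0000, 44.0000])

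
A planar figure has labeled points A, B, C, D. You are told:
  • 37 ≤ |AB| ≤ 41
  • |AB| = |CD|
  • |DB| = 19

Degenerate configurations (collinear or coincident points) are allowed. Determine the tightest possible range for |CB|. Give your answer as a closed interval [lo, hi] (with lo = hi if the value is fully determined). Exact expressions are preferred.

|CB| ∈ [18, 60]  (≈ [18.0000, 60.0000])

|AB| ∈ [37, 41]
|BD| ∈ {19}
|CD| ∈ [37, 41]
|AD| ∈ [18, 60]
|BC| ∈ [18, 60]
|AC| ∈ [0, 101]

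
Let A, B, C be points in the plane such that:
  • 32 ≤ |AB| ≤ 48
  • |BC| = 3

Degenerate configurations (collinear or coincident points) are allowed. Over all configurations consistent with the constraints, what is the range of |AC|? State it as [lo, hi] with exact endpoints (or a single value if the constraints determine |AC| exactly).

|AC| ∈ [29, 51]  (≈ [29.0000, 51.0000])

|AB| ∈ [32, 48]
|BC| ∈ {3}
|AC| ∈ [29, 51]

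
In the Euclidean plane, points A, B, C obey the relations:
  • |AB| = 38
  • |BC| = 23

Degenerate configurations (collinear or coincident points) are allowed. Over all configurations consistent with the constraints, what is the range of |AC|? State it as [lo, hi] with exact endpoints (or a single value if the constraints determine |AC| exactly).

|AB| ∈ {38}
|BC| ∈ {23}
|AC| ∈ [15, 61]

|AC| ∈ [15, 61]  (≈ [15.0000, 61.0000])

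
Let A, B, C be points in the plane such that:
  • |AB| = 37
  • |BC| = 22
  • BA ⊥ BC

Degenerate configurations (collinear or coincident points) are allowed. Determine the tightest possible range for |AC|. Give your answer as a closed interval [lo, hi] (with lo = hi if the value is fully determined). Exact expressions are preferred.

|AB| ∈ {37}
|BC| ∈ {22}
|AC| ∈ {√(1853)}

|AC| = √(1853)  (≈ 43.0465)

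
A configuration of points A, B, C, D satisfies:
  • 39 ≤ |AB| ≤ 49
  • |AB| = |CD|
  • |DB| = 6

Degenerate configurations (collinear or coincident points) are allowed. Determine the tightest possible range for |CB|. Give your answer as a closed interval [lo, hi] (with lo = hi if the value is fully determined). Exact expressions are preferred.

|CB| ∈ [33, 55]  (≈ [33.0000, 55.0000])

|AB| ∈ [39, 49]
|BD| ∈ {6}
|CD| ∈ [39, 49]
|AD| ∈ [33, 55]
|BC| ∈ [33, 55]
|AC| ∈ [0, 104]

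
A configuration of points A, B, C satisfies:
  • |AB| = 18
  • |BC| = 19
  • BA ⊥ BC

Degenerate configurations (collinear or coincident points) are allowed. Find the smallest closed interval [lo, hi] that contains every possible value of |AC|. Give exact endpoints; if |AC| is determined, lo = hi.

|AB| ∈ {18}
|BC| ∈ {19}
|AC| ∈ {√(685)}

|AC| = √(685)  (≈ 26.1725)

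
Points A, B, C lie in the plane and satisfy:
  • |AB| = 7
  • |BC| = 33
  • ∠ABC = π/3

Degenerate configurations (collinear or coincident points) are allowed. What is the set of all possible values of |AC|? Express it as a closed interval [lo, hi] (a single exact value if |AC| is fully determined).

|AB| ∈ {7}
|BC| ∈ {33}
|AC| ∈ {√(907)}

|AC| = √(907)  (≈ 30.1164)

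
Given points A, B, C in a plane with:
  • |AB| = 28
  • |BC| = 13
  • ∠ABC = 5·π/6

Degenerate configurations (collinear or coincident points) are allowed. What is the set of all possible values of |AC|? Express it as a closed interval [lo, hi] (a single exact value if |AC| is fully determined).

|AB| ∈ {28}
|BC| ∈ {13}
|AC| ∈ {√(364·√(3) + 953)}

|AC| = √(364·√(3) + 953)  (≈ 39.7928)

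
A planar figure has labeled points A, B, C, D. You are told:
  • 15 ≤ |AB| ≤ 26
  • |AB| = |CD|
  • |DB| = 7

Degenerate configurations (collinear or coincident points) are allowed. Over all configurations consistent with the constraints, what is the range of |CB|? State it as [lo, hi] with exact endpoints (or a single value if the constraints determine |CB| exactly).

|CB| ∈ [8, 33]  (≈ [8.0000, 33.0000])

|AB| ∈ [15, 26]
|BD| ∈ {7}
|CD| ∈ [15, 26]
|AD| ∈ [8, 33]
|BC| ∈ [8, 33]
|AC| ∈ [0, 59]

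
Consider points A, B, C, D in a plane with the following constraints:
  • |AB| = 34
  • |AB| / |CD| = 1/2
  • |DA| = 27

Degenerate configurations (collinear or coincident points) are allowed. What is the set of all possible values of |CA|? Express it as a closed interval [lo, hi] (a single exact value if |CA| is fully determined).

|CA| ∈ [41, 95]  (≈ [41.0000, 95.0000])

|AB| ∈ {34}
|AD| ∈ {27}
|CD| ∈ {68}
|BD| ∈ [7, 61]
|AC| ∈ [41, 95]
|BC| ∈ [7, 129]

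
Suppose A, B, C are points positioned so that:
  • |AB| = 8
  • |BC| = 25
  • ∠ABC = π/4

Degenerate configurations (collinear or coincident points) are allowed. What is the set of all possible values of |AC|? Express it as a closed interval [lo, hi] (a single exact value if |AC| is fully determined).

|AC| = √(689 - 200·√(2))  (≈ 20.1533)

|AB| ∈ {8}
|BC| ∈ {25}
|AC| ∈ {√(689 - 200·√(2))}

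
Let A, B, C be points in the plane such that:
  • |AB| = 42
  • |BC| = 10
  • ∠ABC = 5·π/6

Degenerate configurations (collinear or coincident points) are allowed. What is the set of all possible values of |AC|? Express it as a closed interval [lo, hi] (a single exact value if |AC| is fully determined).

|AB| ∈ {42}
|BC| ∈ {10}
|AC| ∈ {2·√(105·√(3) + 466)}

|AC| = 2·√(105·√(3) + 466)  (≈ 50.9064)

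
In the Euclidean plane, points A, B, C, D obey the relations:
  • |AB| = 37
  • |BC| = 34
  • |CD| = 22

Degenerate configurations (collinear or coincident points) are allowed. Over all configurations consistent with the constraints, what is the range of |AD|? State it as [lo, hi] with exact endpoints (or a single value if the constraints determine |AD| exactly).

|AD| ∈ [0, 93]  (≈ [0.0000, 93.0000])

|AB| ∈ {37}
|BC| ∈ {34}
|CD| ∈ {22}
|AC| ∈ [3, 71]
|BD| ∈ [12, 56]
|AD| ∈ [0, 93]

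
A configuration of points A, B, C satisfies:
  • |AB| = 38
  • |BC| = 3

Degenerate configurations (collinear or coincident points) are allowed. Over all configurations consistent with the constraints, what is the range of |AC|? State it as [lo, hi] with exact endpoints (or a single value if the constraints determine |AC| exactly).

|AB| ∈ {38}
|BC| ∈ {3}
|AC| ∈ [35, 41]

|AC| ∈ [35, 41]  (≈ [35.0000, 41.0000])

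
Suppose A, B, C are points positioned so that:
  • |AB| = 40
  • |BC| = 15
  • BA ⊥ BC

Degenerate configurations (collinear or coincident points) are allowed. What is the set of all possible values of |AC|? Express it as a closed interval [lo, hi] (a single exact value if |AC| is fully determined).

|AB| ∈ {40}
|BC| ∈ {15}
|AC| ∈ {5·√(73)}

|AC| = 5·√(73)  (≈ 42.7200)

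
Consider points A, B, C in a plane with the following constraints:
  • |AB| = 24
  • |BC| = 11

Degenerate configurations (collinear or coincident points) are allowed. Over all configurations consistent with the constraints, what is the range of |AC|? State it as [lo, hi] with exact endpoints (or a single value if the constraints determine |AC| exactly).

|AC| ∈ [13, 35]  (≈ [13.0000, 35.0000])

|AB| ∈ {24}
|BC| ∈ {11}
|AC| ∈ [13, 35]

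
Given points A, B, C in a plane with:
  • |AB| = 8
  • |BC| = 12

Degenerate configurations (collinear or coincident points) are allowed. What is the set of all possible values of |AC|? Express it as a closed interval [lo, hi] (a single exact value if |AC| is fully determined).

|AC| ∈ [4, 20]  (≈ [4.0000, 20.0000])

|AB| ∈ {8}
|BC| ∈ {12}
|AC| ∈ [4, 20]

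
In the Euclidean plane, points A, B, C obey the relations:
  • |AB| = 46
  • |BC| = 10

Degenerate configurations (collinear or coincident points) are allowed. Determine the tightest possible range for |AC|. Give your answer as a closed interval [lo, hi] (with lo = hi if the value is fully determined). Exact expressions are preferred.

|AC| ∈ [36, 56]  (≈ [36.0000, 56.0000])

|AB| ∈ {46}
|BC| ∈ {10}
|AC| ∈ [36, 56]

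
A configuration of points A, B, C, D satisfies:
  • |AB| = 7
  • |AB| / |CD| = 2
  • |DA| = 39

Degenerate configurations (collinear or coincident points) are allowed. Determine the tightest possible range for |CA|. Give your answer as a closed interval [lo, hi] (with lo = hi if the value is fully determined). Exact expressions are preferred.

|AB| ∈ {7}
|AD| ∈ {39}
|CD| ∈ {7/2}
|BD| ∈ [32, 46]
|AC| ∈ [71/2, 85/2]
|BC| ∈ [57/2, 99/2]

|CA| ∈ [71/2, 85/2]  (≈ [35.5000, 42.5000])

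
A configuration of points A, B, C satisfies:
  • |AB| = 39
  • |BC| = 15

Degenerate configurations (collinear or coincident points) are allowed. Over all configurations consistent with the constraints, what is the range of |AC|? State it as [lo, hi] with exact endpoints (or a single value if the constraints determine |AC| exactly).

|AB| ∈ {39}
|BC| ∈ {15}
|AC| ∈ [24, 54]

|AC| ∈ [24, 54]  (≈ [24.0000, 54.0000])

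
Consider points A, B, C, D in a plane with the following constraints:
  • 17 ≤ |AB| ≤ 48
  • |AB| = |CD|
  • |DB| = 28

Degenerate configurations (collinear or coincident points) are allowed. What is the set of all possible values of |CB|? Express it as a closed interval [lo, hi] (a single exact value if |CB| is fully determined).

|CB| ∈ [0, 76]  (≈ [0.0000, 76.0000])

|AB| ∈ [17, 48]
|BD| ∈ {28}
|CD| ∈ [17, 48]
|AD| ∈ [0, 76]
|BC| ∈ [0, 76]
|AC| ∈ [0, 124]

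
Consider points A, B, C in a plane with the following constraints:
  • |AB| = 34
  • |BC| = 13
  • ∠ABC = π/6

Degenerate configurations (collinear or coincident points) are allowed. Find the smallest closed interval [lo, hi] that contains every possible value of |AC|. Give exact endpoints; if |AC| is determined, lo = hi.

|AC| = √(1325 - 442·√(3))  (≈ 23.6523)

|AB| ∈ {34}
|BC| ∈ {13}
|AC| ∈ {√(1325 - 442·√(3))}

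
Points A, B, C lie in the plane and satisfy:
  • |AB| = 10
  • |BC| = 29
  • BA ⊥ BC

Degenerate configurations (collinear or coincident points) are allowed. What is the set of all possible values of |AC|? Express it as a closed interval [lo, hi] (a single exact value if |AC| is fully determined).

|AB| ∈ {10}
|BC| ∈ {29}
|AC| ∈ {√(941)}

|AC| = √(941)  (≈ 30.6757)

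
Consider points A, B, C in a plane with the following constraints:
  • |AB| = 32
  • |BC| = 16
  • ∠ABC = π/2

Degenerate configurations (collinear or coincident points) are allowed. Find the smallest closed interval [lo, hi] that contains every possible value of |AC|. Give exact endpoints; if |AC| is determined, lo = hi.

|AC| = 16·√(5)  (≈ 35.7771)

|AB| ∈ {32}
|BC| ∈ {16}
|AC| ∈ {16·√(5)}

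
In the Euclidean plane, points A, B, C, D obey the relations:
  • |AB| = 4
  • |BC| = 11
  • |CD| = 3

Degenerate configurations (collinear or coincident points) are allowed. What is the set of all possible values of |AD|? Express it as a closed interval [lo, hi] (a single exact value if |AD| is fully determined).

|AB| ∈ {4}
|BC| ∈ {11}
|CD| ∈ {3}
|AC| ∈ [7, 15]
|BD| ∈ [8, 14]
|AD| ∈ [4, 18]

|AD| ∈ [4, 18]  (≈ [4.0000, 18.0000])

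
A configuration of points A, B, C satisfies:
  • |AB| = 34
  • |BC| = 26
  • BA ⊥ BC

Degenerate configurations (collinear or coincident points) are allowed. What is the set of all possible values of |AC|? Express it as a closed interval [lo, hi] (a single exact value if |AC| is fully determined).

|AB| ∈ {34}
|BC| ∈ {26}
|AC| ∈ {2·√(458)}

|AC| = 2·√(458)  (≈ 42.8019)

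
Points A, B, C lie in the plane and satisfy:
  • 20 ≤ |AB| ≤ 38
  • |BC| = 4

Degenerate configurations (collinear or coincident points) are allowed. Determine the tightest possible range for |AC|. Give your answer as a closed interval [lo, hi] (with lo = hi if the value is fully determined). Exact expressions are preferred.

|AB| ∈ [20, 38]
|BC| ∈ {4}
|AC| ∈ [16, 42]

|AC| ∈ [16, 42]  (≈ [16.0000, 42.0000])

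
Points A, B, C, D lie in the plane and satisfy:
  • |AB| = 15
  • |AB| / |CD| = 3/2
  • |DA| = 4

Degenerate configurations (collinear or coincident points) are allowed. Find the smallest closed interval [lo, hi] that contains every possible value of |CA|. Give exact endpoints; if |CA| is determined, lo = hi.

|AB| ∈ {15}
|AD| ∈ {4}
|CD| ∈ {10}
|BD| ∈ [11, 19]
|AC| ∈ [6, 14]
|BC| ∈ [1, 29]

|CA| ∈ [6, 14]  (≈ [6.0000, 14.0000])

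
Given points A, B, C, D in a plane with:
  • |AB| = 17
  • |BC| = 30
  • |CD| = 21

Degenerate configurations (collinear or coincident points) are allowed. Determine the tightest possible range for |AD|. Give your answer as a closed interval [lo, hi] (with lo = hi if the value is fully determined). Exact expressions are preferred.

|AB| ∈ {17}
|BC| ∈ {30}
|CD| ∈ {21}
|AC| ∈ [13, 47]
|BD| ∈ [9, 51]
|AD| ∈ [0, 68]

|AD| ∈ [0, 68]  (≈ [0.0000, 68.0000])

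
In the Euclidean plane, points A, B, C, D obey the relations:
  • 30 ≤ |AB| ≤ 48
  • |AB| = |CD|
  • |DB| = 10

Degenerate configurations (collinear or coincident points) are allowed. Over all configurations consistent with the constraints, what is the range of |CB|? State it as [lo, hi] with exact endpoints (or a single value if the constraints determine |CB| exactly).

|AB| ∈ [30, 48]
|BD| ∈ {10}
|CD| ∈ [30, 48]
|AD| ∈ [20, 58]
|BC| ∈ [20, 58]
|AC| ∈ [0, 106]

|CB| ∈ [20, 58]  (≈ [20.0000, 58.0000])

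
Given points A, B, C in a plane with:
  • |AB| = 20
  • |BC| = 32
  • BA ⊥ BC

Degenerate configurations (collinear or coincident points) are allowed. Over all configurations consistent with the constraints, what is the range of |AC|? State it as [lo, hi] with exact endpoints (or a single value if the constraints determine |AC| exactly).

|AB| ∈ {20}
|BC| ∈ {32}
|AC| ∈ {4·√(89)}

|AC| = 4·√(89)  (≈ 37.7359)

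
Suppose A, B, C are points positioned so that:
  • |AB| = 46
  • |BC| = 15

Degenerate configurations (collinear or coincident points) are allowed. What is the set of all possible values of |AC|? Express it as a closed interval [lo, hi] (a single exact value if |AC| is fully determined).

|AB| ∈ {46}
|BC| ∈ {15}
|AC| ∈ [31, 61]

|AC| ∈ [31, 61]  (≈ [31.0000, 61.0000])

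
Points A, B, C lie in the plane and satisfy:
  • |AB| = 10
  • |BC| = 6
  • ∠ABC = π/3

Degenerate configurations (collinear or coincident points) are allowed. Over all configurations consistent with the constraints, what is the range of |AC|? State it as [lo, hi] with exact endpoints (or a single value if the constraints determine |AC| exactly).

|AC| = 2·√(19)  (≈ 8.7178)

|AB| ∈ {10}
|BC| ∈ {6}
|AC| ∈ {2·√(19)}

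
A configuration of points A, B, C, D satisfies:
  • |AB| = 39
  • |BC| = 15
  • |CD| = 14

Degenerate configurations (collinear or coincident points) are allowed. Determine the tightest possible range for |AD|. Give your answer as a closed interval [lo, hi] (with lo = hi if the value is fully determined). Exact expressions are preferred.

|AD| ∈ [10, 68]  (≈ [10.0000, 68.0000])

|AB| ∈ {39}
|BC| ∈ {15}
|CD| ∈ {14}
|AC| ∈ [24, 54]
|BD| ∈ [1, 29]
|AD| ∈ [10, 68]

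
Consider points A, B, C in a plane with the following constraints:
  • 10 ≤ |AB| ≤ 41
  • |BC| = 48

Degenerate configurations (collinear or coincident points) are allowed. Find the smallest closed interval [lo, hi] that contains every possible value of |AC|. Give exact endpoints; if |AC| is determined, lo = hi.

|AB| ∈ [10, 41]
|BC| ∈ {48}
|AC| ∈ [7, 89]

|AC| ∈ [7, 89]  (≈ [7.0000, 89.0000])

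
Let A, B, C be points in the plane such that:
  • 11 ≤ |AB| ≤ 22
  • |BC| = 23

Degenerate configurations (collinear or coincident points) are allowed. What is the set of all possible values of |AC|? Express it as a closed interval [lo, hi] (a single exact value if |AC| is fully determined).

|AB| ∈ [11, 22]
|BC| ∈ {23}
|AC| ∈ [1, 45]

|AC| ∈ [1, 45]  (≈ [1.0000, 45.0000])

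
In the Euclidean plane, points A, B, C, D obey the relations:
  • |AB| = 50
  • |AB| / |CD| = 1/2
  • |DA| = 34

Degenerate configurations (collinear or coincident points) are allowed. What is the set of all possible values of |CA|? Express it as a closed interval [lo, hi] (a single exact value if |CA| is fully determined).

|CA| ∈ [66, 134]  (≈ [66.0000, 134.0000])

|AB| ∈ {50}
|AD| ∈ {34}
|CD| ∈ {100}
|BD| ∈ [16, 84]
|AC| ∈ [66, 134]
|BC| ∈ [16, 184]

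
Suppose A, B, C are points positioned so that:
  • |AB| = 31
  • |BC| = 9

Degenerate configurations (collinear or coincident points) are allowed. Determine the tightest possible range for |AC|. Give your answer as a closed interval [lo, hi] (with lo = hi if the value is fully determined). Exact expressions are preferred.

|AB| ∈ {31}
|BC| ∈ {9}
|AC| ∈ [22, 40]

|AC| ∈ [22, 40]  (≈ [22.0000, 40.0000])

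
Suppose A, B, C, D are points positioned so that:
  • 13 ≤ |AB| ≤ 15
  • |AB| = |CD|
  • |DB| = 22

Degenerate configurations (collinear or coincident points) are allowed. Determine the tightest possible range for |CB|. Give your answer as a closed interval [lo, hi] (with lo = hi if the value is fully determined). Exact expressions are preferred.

|AB| ∈ [13, 15]
|BD| ∈ {22}
|CD| ∈ [13, 15]
|AD| ∈ [7, 37]
|BC| ∈ [7, 37]
|AC| ∈ [0, 52]

|CB| ∈ [7, 37]  (≈ [7.0000, 37.0000])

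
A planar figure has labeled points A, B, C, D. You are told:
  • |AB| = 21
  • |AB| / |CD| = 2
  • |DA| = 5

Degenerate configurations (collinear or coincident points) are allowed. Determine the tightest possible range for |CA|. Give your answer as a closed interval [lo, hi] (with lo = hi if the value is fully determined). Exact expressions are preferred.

|AB| ∈ {21}
|AD| ∈ {5}
|CD| ∈ {21/2}
|BD| ∈ [16, 26]
|AC| ∈ [11/2, 31/2]
|BC| ∈ [11/2, 73/2]

|CA| ∈ [11/2, 31/2]  (≈ [5.5000, 15.5000])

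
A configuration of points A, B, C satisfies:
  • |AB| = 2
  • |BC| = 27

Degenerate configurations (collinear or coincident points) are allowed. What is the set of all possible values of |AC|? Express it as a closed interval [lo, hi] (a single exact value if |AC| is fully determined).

|AB| ∈ {2}
|BC| ∈ {27}
|AC| ∈ [25, 29]

|AC| ∈ [25, 29]  (≈ [25.0000, 29.0000])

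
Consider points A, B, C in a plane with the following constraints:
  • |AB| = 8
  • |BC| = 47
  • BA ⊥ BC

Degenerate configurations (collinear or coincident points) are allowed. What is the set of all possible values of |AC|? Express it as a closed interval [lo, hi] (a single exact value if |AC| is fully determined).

|AB| ∈ {8}
|BC| ∈ {47}
|AC| ∈ {√(2273)}

|AC| = √(2273)  (≈ 47.6760)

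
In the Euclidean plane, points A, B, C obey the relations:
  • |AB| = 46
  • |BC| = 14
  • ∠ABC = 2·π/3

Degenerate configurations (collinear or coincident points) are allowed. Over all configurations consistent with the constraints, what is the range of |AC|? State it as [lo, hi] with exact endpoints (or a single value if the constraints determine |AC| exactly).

|AC| = 2·√(739)  (≈ 54.3691)

|AB| ∈ {46}
|BC| ∈ {14}
|AC| ∈ {2·√(739)}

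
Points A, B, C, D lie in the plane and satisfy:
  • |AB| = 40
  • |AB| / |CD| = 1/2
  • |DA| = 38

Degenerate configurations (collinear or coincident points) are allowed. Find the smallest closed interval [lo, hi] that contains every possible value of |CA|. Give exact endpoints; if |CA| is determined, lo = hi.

|AB| ∈ {40}
|AD| ∈ {38}
|CD| ∈ {80}
|BD| ∈ [2, 78]
|AC| ∈ [42, 118]
|BC| ∈ [2, 158]

|CA| ∈ [42, 118]  (≈ [42.0000, 118.0000])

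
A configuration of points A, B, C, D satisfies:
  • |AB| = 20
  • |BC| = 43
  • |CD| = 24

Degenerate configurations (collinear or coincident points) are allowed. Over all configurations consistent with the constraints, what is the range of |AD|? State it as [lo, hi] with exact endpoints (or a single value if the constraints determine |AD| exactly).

|AB| ∈ {20}
|BC| ∈ {43}
|CD| ∈ {24}
|AC| ∈ [23, 63]
|BD| ∈ [19, 67]
|AD| ∈ [0, 87]

|AD| ∈ [0, 87]  (≈ [0.0000, 87.0000])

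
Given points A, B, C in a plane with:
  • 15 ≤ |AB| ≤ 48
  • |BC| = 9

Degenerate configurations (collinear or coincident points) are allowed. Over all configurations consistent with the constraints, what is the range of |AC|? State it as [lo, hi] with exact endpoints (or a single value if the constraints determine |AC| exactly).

|AC| ∈ [6, 57]  (≈ [6.0000, 57.0000])

|AB| ∈ [15, 48]
|BC| ∈ {9}
|AC| ∈ [6, 57]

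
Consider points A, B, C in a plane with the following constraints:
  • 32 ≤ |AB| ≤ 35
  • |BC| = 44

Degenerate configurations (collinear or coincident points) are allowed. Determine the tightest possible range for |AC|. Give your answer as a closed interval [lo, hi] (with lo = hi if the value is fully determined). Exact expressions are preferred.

|AC| ∈ [9, 79]  (≈ [9.0000, 79.0000])

|AB| ∈ [32, 35]
|BC| ∈ {44}
|AC| ∈ [9, 79]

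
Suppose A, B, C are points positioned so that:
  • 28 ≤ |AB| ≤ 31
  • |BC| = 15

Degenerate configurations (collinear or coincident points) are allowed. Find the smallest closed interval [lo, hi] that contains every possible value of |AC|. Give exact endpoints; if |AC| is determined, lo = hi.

|AB| ∈ [28, 31]
|BC| ∈ {15}
|AC| ∈ [13, 46]

|AC| ∈ [13, 46]  (≈ [13.0000, 46.0000])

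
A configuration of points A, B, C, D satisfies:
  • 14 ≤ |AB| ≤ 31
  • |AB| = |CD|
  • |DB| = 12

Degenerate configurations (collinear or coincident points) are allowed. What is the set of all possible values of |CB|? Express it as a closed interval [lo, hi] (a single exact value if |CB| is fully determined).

|AB| ∈ [14, 31]
|BD| ∈ {12}
|CD| ∈ [14, 31]
|AD| ∈ [2, 43]
|BC| ∈ [2, 43]
|AC| ∈ [0, 74]

|CB| ∈ [2, 43]  (≈ [2.0000, 43.0000])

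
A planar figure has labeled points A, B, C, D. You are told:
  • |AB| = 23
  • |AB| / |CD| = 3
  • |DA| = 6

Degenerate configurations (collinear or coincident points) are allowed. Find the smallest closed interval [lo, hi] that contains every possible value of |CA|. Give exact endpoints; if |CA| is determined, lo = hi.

|CA| ∈ [5/3, 41/3]  (≈ [1.6667, 13.6667])

|AB| ∈ {23}
|AD| ∈ {6}
|CD| ∈ {23/3}
|BD| ∈ [17, 29]
|AC| ∈ [5/3, 41/3]
|BC| ∈ [28/3, 110/3]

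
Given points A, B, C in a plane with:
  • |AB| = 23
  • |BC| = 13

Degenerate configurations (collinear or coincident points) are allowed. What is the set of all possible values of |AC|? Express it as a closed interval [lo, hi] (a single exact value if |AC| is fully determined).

|AC| ∈ [10, 36]  (≈ [10.0000, 36.0000])

|AB| ∈ {23}
|BC| ∈ {13}
|AC| ∈ [10, 36]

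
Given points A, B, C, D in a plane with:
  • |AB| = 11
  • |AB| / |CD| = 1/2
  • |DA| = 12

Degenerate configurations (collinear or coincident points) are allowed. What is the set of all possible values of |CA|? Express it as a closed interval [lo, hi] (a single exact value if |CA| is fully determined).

|CA| ∈ [10, 34]  (≈ [10.0000, 34.0000])

|AB| ∈ {11}
|AD| ∈ {12}
|CD| ∈ {22}
|BD| ∈ [1, 23]
|AC| ∈ [10, 34]
|BC| ∈ [0, 45]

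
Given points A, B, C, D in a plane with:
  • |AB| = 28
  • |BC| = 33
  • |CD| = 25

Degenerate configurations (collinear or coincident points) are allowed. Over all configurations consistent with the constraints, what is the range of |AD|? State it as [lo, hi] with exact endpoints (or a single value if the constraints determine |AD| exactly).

|AB| ∈ {28}
|BC| ∈ {33}
|CD| ∈ {25}
|AC| ∈ [5, 61]
|BD| ∈ [8, 58]
|AD| ∈ [0, 86]

|AD| ∈ [0, 86]  (≈ [0.0000, 86.0000])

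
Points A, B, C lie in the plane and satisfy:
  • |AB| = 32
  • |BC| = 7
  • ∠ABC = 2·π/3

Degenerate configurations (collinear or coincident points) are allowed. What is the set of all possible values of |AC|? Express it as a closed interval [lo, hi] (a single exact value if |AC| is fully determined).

|AC| = √(1297)  (≈ 36.0139)

|AB| ∈ {32}
|BC| ∈ {7}
|AC| ∈ {√(1297)}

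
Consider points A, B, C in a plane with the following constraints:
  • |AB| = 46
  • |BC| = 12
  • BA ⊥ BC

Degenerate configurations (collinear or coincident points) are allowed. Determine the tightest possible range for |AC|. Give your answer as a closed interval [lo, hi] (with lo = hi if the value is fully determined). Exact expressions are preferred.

|AB| ∈ {46}
|BC| ∈ {12}
|AC| ∈ {2·√(565)}

|AC| = 2·√(565)  (≈ 47.5395)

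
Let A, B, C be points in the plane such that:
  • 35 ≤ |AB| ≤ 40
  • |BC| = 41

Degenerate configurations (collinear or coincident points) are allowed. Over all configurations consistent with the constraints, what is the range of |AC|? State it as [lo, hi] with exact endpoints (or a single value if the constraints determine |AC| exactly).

|AB| ∈ [35, 40]
|BC| ∈ {41}
|AC| ∈ [1, 81]

|AC| ∈ [1, 81]  (≈ [1.0000, 81.0000])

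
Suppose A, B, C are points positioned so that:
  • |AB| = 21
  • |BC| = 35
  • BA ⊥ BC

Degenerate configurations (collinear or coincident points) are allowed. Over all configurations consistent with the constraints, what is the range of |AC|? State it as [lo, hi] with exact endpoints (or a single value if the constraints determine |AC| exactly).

|AB| ∈ {21}
|BC| ∈ {35}
|AC| ∈ {7·√(34)}

|AC| = 7·√(34)  (≈ 40.8167)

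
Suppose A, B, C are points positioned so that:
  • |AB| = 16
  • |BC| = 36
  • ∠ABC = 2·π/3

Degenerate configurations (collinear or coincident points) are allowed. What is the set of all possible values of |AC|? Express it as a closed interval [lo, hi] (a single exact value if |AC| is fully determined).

|AC| = 4·√(133)  (≈ 46.1303)

|AB| ∈ {16}
|BC| ∈ {36}
|AC| ∈ {4·√(133)}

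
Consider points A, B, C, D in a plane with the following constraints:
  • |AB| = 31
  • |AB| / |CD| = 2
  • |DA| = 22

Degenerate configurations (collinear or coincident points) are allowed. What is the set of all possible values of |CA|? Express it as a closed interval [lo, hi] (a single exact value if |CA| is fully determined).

|AB| ∈ {31}
|AD| ∈ {22}
|CD| ∈ {31/2}
|BD| ∈ [9, 53]
|AC| ∈ [13/2, 75/2]
|BC| ∈ [0, 137/2]

|CA| ∈ [13/2, 75/2]  (≈ [6.5000, 37.5000])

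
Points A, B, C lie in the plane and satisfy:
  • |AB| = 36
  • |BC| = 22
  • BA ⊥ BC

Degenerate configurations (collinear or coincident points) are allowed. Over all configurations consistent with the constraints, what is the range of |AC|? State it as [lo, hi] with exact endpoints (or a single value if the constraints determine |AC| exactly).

|AC| = 2·√(445)  (≈ 42.1900)

|AB| ∈ {36}
|BC| ∈ {22}
|AC| ∈ {2·√(445)}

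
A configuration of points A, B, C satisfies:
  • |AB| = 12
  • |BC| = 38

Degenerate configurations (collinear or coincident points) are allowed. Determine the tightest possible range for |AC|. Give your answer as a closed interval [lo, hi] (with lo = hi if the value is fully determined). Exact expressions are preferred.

|AC| ∈ [26, 50]  (≈ [26.0000, 50.0000])

|AB| ∈ {12}
|BC| ∈ {38}
|AC| ∈ [26, 50]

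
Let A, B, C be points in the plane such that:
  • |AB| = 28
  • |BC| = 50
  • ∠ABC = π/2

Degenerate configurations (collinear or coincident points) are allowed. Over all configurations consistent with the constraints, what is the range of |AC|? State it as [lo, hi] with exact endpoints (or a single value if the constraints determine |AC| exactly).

|AC| = 2·√(821)  (≈ 57.3062)

|AB| ∈ {28}
|BC| ∈ {50}
|AC| ∈ {2·√(821)}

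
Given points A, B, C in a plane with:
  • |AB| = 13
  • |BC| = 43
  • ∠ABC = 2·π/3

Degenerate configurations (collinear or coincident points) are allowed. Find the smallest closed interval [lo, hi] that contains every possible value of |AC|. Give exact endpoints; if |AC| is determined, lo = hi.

|AC| = √(2577)  (≈ 50.7642)

|AB| ∈ {13}
|BC| ∈ {43}
|AC| ∈ {√(2577)}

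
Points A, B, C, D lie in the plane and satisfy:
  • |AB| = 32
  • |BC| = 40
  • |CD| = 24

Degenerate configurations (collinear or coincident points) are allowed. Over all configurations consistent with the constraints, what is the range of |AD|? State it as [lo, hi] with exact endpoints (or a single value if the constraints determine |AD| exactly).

|AD| ∈ [0, 96]  (≈ [0.0000, 96.0000])

|AB| ∈ {32}
|BC| ∈ {40}
|CD| ∈ {24}
|AC| ∈ [8, 72]
|BD| ∈ [16, 64]
|AD| ∈ [0, 96]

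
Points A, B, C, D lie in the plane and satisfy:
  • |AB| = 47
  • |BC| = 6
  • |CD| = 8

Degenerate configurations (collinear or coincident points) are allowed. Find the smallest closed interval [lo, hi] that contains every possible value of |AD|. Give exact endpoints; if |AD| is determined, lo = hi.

|AD| ∈ [33, 61]  (≈ [33.0000, 61.0000])

|AB| ∈ {47}
|BC| ∈ {6}
|CD| ∈ {8}
|AC| ∈ [41, 53]
|BD| ∈ [2, 14]
|AD| ∈ [33, 61]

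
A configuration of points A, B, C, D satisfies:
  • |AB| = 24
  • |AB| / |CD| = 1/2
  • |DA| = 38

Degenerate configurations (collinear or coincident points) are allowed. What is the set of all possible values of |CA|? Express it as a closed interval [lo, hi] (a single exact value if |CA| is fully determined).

|CA| ∈ [10, 86]  (≈ [10.0000, 86.0000])

|AB| ∈ {24}
|AD| ∈ {38}
|CD| ∈ {48}
|BD| ∈ [14, 62]
|AC| ∈ [10, 86]
|BC| ∈ [0, 110]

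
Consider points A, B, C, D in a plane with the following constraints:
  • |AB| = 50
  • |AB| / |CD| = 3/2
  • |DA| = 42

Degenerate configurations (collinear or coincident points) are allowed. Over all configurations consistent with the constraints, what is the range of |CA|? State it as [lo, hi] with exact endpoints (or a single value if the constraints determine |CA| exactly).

|CA| ∈ [26/3, 226/3]  (≈ [8.6667, 75.3333])

|AB| ∈ {50}
|AD| ∈ {42}
|CD| ∈ {100/3}
|BD| ∈ [8, 92]
|AC| ∈ [26/3, 226/3]
|BC| ∈ [0, 376/3]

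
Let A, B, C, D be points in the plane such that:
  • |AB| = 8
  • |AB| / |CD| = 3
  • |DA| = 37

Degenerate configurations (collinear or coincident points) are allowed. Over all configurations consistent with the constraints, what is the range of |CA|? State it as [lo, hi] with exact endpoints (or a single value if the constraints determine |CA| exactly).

|CA| ∈ [103/3, 119/3]  (≈ [34.3333, 39.6667])

|AB| ∈ {8}
|AD| ∈ {37}
|CD| ∈ {8/3}
|BD| ∈ [29, 45]
|AC| ∈ [103/3, 119/3]
|BC| ∈ [79/3, 143/3]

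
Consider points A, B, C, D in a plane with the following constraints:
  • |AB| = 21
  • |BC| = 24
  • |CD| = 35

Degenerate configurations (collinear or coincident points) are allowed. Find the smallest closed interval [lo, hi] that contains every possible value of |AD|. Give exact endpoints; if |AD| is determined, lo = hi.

|AB| ∈ {21}
|BC| ∈ {24}
|CD| ∈ {35}
|AC| ∈ [3, 45]
|BD| ∈ [11, 59]
|AD| ∈ [0, 80]

|AD| ∈ [0, 80]  (≈ [0.0000, 80.0000])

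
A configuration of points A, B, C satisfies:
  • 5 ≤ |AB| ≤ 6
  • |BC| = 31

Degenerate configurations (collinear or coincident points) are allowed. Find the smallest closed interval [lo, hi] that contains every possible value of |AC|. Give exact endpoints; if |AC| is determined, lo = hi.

|AC| ∈ [25, 37]  (≈ [25.0000, 37.0000])

|AB| ∈ [5, 6]
|BC| ∈ {31}
|AC| ∈ [25, 37]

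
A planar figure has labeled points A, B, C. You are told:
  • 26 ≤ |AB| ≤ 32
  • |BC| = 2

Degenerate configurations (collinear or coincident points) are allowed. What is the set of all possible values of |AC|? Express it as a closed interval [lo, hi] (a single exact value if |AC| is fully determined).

|AB| ∈ [26, 32]
|BC| ∈ {2}
|AC| ∈ [24, 34]

|AC| ∈ [24, 34]  (≈ [24.0000, 34.0000])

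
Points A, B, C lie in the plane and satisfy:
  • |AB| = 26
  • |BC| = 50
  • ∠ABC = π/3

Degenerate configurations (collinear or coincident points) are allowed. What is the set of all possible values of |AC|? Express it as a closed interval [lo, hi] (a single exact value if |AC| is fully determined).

|AB| ∈ {26}
|BC| ∈ {50}
|AC| ∈ {2·√(469)}

|AC| = 2·√(469)  (≈ 43.3128)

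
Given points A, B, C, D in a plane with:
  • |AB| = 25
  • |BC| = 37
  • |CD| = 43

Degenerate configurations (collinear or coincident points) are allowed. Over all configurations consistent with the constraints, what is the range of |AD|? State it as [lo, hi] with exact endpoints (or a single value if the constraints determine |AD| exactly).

|AB| ∈ {25}
|BC| ∈ {37}
|CD| ∈ {43}
|AC| ∈ [12, 62]
|BD| ∈ [6, 80]
|AD| ∈ [0, 105]

|AD| ∈ [0, 105]  (≈ [0.0000, 105.0000])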